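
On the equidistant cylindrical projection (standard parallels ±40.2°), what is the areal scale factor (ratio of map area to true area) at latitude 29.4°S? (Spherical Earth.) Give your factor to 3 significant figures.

In the equirectangular projection with standard parallel φ₀ = 40.2° (x = Rλ cos φ₀, y = Rφ), meridians are true-scale (h = 1) and the parallel scale is k = cos φ₀ / cos φ.
Areal scale = h·k = 1 × cos φ₀ / cos φ; at 29.4°, h = 1.000, k = 0.8767, so h·k = 0.8767.

0.877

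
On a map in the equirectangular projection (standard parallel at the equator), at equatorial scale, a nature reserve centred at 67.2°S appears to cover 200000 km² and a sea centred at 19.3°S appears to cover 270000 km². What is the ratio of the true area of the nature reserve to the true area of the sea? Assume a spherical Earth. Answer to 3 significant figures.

Plate carrée has h = 1 and k = sec φ, giving areal scale sec φ; true area = (apparent area) · cos φ.
True area of nature reserve: 200000 × cos(67.2°) = 200000 × 0.3875 = 77500 km².
True area of sea: 270000 × cos(19.3°) = 270000 × 0.9438 = 254800 km².
Ratio = 77500 / 254800 ≈ 0.304.

0.304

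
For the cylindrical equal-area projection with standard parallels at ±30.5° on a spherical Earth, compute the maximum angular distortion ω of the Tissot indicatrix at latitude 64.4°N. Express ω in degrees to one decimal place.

A cylindrical equal-area projection with standard parallel φ₀ has meridian scale h = cos φ / cos φ₀ and parallel scale k = cos φ₀ / cos φ (so areas are preserved, h·k = 1).
At 64.4°: h = 0.5015, k = 1.994; principal scales a = 1.994, b = 0.5015.
sin(ω/2) = (a − b)/(a + b) = 1.493/2.496 = 0.5981, so ω = 2 arcsin(0.5981) ≈ 73.5°.

73.5°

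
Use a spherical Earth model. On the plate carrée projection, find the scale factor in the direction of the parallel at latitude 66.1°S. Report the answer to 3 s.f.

2.47

Plate carrée maps x = Rλ, y = Rφ. The meridian scale is h = 1 and the parallel scale is k = 1/cos φ = sec φ.
k = 1/cos 66.1° = 1/0.4051 = 2.468.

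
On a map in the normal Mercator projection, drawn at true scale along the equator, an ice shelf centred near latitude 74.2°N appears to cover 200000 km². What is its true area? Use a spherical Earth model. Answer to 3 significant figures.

Mercator is conformal, so the point scale is isotropic: h = k = sec φ = 1/cos φ.
Areal scale = k² = sec²φ = 1/cos²(74.2°) = 1/0.2723² = 13.49.
True area = apparent / (areal scale) = 200000 / 13.49 ≈ 14800 km².

14800 km²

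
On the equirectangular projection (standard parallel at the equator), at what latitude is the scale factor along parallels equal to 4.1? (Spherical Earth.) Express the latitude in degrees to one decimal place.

75.9°

Plate carrée: h = 1, k = sec φ along parallels.
sec φ = 4.1  ⇒  cos φ = 0.2439  ⇒  φ ≈ 75.9°.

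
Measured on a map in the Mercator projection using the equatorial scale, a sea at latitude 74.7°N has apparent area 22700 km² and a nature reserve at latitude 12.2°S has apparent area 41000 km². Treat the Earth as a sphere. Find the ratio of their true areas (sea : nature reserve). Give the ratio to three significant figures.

Mercator's areal exaggeration is sec²φ; hence true area = (apparent area) · cos²φ.
True area of sea: 22700 × cos²(74.7°) = 22700 × 0.06963 = 1581 km².
True area of nature reserve: 41000 × cos²(12.2°) = 41000 × 0.9553 = 39170 km².
Ratio = 1581 / 39170 ≈ 0.0404.

0.0404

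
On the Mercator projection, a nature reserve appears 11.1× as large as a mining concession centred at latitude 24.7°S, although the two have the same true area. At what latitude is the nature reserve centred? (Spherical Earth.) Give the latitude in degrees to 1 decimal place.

74.2°

On Mercator, (apparent₁)/(apparent₂) = sec²φ₁ / sec²φ₂ when true areas are equal.
cos²φ₂ / cos²φ₁ = 11.1  ⇒  cos φ₁ = cos 24.7° / √11.1 = 0.9085/3.332 = 0.2727.
φ₁ = arccos(0.2727) ≈ 74.2°.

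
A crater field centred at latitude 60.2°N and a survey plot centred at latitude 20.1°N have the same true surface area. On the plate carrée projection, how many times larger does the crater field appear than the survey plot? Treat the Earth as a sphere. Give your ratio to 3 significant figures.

Plate carrée maps x = Rλ, y = Rφ. The meridian scale is h = 1 and the parallel scale is k = 1/cos φ = sec φ.
Areal scale at 60.2°: h·k = 1.000 × 2.012 = 2.012.
Areal scale at 20.1°: h·k = 1.000 × 1.065 = 1.065.
Ratio = 2.012/1.065 ≈ 1.89.

1.89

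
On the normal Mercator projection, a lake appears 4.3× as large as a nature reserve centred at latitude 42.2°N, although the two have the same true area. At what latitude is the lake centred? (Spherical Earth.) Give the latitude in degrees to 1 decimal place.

For equal true areas on Mercator, apparent areas scale as sec²φ, so the ratio is cos²φ₂ / cos²φ₁.
cos²φ₂ / cos²φ₁ = 4.3  ⇒  cos φ₁ = cos 42.2° / √4.3 = 0.7408/2.074 = 0.3572.
φ₁ = arccos(0.3572) ≈ 69.1°.

69.1°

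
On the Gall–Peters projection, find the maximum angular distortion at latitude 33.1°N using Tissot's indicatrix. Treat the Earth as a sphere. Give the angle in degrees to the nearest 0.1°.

19.3°

The Gall–Peters projection is cylindrical equal-area with φ₀ = 45°. For cylindrical equal-area with standard parallel φ₀, h = cos φ / cos φ₀ and k = cos φ₀ / cos φ, so h·k = 1.
At 33.1°: h = 1.185, k = 0.8441; principal scales a = 1.185, b = 0.8441.
sin(ω/2) = (a − b)/(a + b) = 0.3406/2.029 = 0.1679, so ω = 2 arcsin(0.1679) ≈ 19.3°.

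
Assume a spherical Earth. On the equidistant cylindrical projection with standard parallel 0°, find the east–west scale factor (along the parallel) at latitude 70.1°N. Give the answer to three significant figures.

2.94

In the plate carrée (x = Rλ, y = Rφ), meridians are true-scale (h = 1) and parallels are stretched by k = sec φ.
k = 1/cos 70.1° = 1/0.3404 = 2.938.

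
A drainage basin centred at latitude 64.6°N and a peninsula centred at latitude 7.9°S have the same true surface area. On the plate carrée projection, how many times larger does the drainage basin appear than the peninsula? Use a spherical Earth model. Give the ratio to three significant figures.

In the plate carrée (x = Rλ, y = Rφ), meridians are true-scale (h = 1) and parallels are stretched by k = sec φ.
Areal scale at 64.6°: h·k = 1.000 × 2.331 = 2.331.
Areal scale at 7.9°: h·k = 1.000 × 1.010 = 1.010.
Ratio = 2.331/1.010 ≈ 2.31.

2.31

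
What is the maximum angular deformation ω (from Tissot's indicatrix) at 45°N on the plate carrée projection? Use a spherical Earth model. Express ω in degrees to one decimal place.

In the plate carrée (x = Rλ, y = Rφ), meridians are true-scale (h = 1) and parallels are stretched by k = sec φ.
At 45°: h = 1.000, k = 1.414; principal scales a = 1.414, b = 1.000.
sin(ω/2) = (a − b)/(a + b) = 0.4142/2.414 = 0.1716, so ω = 2 arcsin(0.1716) ≈ 19.8°.

19.8°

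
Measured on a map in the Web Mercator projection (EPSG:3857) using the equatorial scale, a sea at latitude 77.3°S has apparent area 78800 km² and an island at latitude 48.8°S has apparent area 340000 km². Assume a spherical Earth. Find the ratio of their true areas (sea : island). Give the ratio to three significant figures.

Since Mercator area scale is 1/cos²φ, the true area equals the apparent area multiplied by cos²φ.
True area of sea: 78800 × cos²(77.3°) = 78800 × 0.04833 = 3809 km².
True area of island: 340000 × cos²(48.8°) = 340000 × 0.4339 = 147500 km².
Ratio = 3809 / 147500 ≈ 0.0258.

0.0258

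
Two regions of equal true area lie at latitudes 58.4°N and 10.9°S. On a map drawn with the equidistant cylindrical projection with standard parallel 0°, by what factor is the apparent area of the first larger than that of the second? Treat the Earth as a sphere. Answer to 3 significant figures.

1.87

Plate carrée maps x = Rλ, y = Rφ. The meridian scale is h = 1 and the parallel scale is k = 1/cos φ = sec φ.
Areal scale at 58.4°: h·k = 1.000 × 1.908 = 1.908.
Areal scale at 10.9°: h·k = 1.000 × 1.018 = 1.018.
Ratio = 1.908/1.018 ≈ 1.87.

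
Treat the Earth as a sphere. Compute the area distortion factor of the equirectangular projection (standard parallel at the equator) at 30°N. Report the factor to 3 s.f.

For the equirectangular projection with φ₀ = 0 (plate carrée), h = 1 along meridians and k = sec φ along parallels.
Areal scale = h·k = 1 × sec φ; at 30°, h = 1.000, k = 1.155, so h·k = 1.155.

1.15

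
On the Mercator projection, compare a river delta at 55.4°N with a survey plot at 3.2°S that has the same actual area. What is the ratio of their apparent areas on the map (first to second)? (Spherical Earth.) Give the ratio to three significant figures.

3.09

Mercator areal scale is sec²φ.
At 55.4°: sec²(55.4°) = 1/0.5678² = 3.101.
At 3.2°: sec²(3.2°) = 1/0.9984² = 1.003.
Ratio = 3.101/1.003 = cos²(3.2°)/cos²(55.4°) ≈ 3.09.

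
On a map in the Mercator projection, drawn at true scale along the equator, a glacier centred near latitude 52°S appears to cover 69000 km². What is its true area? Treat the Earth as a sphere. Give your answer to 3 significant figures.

26200 km²

For Mercator, h = k = sec φ (a conformal cylindrical projection has a single point scale, 1/cos φ).
Areal scale = k² = sec²φ = 1/cos²(52°) = 1/0.6157² = 2.638.
True area = apparent / (areal scale) = 69000 / 2.638 ≈ 26200 km².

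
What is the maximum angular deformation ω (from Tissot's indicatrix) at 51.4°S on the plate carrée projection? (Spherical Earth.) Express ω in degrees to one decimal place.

Plate carrée maps x = Rλ, y = Rφ. The meridian scale is h = 1 and the parallel scale is k = 1/cos φ = sec φ.
At 51.4°: h = 1.000, k = 1.603; principal scales a = 1.603, b = 1.000.
sin(ω/2) = (a − b)/(a + b) = 0.6029/2.603 = 0.2316, so ω = 2 arcsin(0.2316) ≈ 26.8°.

26.8°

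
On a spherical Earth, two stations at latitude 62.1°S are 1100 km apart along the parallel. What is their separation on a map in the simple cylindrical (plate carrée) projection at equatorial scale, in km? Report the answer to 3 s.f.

2350 km

In the plate carrée (x = Rλ, y = Rφ), meridians are true-scale (h = 1) and parallels are stretched by k = sec φ.
Along the parallel, k = sec 62.1° = 1/0.4679 = 2.137.
Map distance = 1100 × 2.137 ≈ 2350 km.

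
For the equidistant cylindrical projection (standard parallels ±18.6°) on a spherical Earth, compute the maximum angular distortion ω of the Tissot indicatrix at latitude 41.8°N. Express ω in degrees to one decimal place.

13.7°

With standard parallel φ₀ = 18.6°, the equirectangular projection gives x = Rλ cos φ₀, y = Rφ, so h = 1 and k = cos 18.6° / cos φ.
At 41.8°: h = 1.000, k = 1.271; principal scales a = 1.271, b = 1.000.
sin(ω/2) = (a − b)/(a + b) = 0.2714/2.271 = 0.1195, so ω = 2 arcsin(0.1195) ≈ 13.7°.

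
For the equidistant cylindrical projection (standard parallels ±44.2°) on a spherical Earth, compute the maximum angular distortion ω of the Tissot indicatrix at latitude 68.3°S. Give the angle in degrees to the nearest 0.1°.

In the equirectangular projection with standard parallel φ₀ = 44.2° (x = Rλ cos φ₀, y = Rφ), meridians are true-scale (h = 1) and the parallel scale is k = cos φ₀ / cos φ.
At 68.3°: h = 1.000, k = 1.939; principal scales a = 1.939, b = 1.000.
sin(ω/2) = (a − b)/(a + b) = 0.9389/2.939 = 0.3195, so ω = 2 arcsin(0.3195) ≈ 37.3°.

37.3°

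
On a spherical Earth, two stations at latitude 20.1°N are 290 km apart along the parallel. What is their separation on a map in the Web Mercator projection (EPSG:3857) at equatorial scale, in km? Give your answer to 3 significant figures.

Mercator is conformal, so the point scale is isotropic: h = k = sec φ = 1/cos φ.
Along the parallel, k = sec 20.1° = 1/0.9391 = 1.065.
Map distance = 290 × 1.065 ≈ 309 km.

309 km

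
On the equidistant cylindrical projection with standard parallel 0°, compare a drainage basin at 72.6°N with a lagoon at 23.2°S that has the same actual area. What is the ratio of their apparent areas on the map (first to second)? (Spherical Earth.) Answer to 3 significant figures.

For the equirectangular projection with φ₀ = 0 (plate carrée), h = 1 along meridians and k = sec φ along parallels.
Areal scale at 72.6°: h·k = 1.000 × 3.344 = 3.344.
Areal scale at 23.2°: h·k = 1.000 × 1.088 = 1.088.
Ratio = 3.344/1.088 ≈ 3.07.

3.07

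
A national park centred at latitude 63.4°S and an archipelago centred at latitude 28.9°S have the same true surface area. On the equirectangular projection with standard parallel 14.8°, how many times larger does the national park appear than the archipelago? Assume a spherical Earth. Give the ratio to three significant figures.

The equidistant cylindrical projection with φ₀ = 14.8° has h = 1 (meridians true) and k = cos φ₀ / cos φ along parallels.
Areal scale at 63.4°: h·k = 1.000 × 2.159 = 2.159.
Areal scale at 28.9°: h·k = 1.000 × 1.104 = 1.104.
Ratio = 2.159/1.104 ≈ 1.96.

1.96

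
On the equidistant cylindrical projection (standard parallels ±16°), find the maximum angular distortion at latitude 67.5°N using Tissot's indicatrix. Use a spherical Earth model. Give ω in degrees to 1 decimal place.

In the equirectangular projection with standard parallel φ₀ = 16° (x = Rλ cos φ₀, y = Rφ), meridians are true-scale (h = 1) and the parallel scale is k = cos φ₀ / cos φ.
At 67.5°: h = 1.000, k = 2.512; principal scales a = 2.512, b = 1.000.
sin(ω/2) = (a − b)/(a + b) = 1.512/3.512 = 0.4305, so ω = 2 arcsin(0.4305) ≈ 51.0°.

51.0°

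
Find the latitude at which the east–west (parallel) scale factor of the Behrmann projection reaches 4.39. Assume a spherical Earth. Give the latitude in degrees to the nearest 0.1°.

Behrmann is a cylindrical equal-area projection with standard parallels at ±30°. For cylindrical equal-area with standard parallel φ₀, h = cos φ / cos φ₀ and k = cos φ₀ / cos φ, so h·k = 1.
k = cos φ₀ / cos φ = 4.39  ⇒  cos φ = cos 30° / 4.39 = 0.1973.
φ = arccos(0.1973) ≈ 78.6°.

78.6°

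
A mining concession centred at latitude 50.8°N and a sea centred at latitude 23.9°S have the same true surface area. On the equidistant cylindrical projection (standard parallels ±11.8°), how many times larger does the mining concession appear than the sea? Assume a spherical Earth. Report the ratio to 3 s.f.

1.45

The equidistant cylindrical projection with φ₀ = 11.8° has h = 1 (meridians true) and k = cos φ₀ / cos φ along parallels.
Areal scale at 50.8°: h·k = 1.000 × 1.549 = 1.549.
Areal scale at 23.9°: h·k = 1.000 × 1.071 = 1.071.
Ratio = 1.549/1.071 ≈ 1.45.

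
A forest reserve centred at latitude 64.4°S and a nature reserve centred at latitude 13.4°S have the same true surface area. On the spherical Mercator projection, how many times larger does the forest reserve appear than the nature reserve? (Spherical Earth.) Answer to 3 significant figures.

5.07

Mercator areal scale is sec²φ.
At 64.4°: sec²(64.4°) = 1/0.4321² = 5.356.
At 13.4°: sec²(13.4°) = 1/0.9728² = 1.057.
Ratio = 5.356/1.057 = cos²(13.4°)/cos²(64.4°) ≈ 5.07.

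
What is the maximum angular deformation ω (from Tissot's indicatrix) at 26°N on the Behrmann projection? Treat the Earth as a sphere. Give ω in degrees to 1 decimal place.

Behrmann is a cylindrical equal-area projection with standard parallels at ±30°. For cylindrical equal-area with standard parallel φ₀, h = cos φ / cos φ₀ and k = cos φ₀ / cos φ, so h·k = 1.
At 26°: h = 1.038, k = 0.9635; principal scales a = 1.038, b = 0.9635.
sin(ω/2) = (a − b)/(a + b) = 0.07430/2.001 = 0.03712, so ω = 2 arcsin(0.03712) ≈ 4.3°.

4.3°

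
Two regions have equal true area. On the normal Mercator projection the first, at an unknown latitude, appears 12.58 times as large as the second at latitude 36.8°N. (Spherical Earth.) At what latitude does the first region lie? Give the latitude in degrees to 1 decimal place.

For equal true areas on Mercator, apparent areas scale as sec²φ, so the ratio is cos²φ₂ / cos²φ₁.
cos²φ₂ / cos²φ₁ = 12.58  ⇒  cos φ₁ = cos 36.8° / √12.58 = 0.8007/3.547 = 0.2258.
φ₁ = arccos(0.2258) ≈ 77.0°.

77.0°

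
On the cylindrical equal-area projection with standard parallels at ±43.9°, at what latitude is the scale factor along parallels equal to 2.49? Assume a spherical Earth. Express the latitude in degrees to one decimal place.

A cylindrical equal-area projection with standard parallel φ₀ has meridian scale h = cos φ / cos φ₀ and parallel scale k = cos φ₀ / cos φ (so areas are preserved, h·k = 1).
k = cos φ₀ / cos φ = 2.49  ⇒  cos φ = cos 43.9° / 2.49 = 0.2894.
φ = arccos(0.2894) ≈ 73.2°.

73.2°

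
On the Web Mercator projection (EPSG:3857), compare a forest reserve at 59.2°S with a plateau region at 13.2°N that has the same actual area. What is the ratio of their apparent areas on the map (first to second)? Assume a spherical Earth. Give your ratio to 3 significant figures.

3.62

On Mercator, area is exaggerated by sec²φ = 1/cos²φ.
At 59.2°: sec²(59.2°) = 1/0.5120² = 3.814.
At 13.2°: sec²(13.2°) = 1/0.9736² = 1.055.
Ratio = 3.814/1.055 = cos²(13.2°)/cos²(59.2°) ≈ 3.62.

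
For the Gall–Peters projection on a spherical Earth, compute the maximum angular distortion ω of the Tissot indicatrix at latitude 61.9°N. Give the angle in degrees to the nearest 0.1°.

Gall–Peters is a cylindrical equal-area projection with standard parallels at ±45°. For cylindrical equal-area with standard parallel φ₀, h = cos φ / cos φ₀ and k = cos φ₀ / cos φ, so h·k = 1.
At 61.9°: h = 0.6661, k = 1.501; principal scales a = 1.501, b = 0.6661.
sin(ω/2) = (a − b)/(a + b) = 0.8351/2.167 = 0.3853, so ω = 2 arcsin(0.3853) ≈ 45.3°.

45.3°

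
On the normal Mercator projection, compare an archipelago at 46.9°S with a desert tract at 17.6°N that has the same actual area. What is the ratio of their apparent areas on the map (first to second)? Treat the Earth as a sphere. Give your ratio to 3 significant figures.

1.95

Mercator areal scale is sec²φ.
At 46.9°: sec²(46.9°) = 1/0.6833² = 2.142.
At 17.6°: sec²(17.6°) = 1/0.9532² = 1.101.
Ratio = 2.142/1.101 = cos²(17.6°)/cos²(46.9°) ≈ 1.95.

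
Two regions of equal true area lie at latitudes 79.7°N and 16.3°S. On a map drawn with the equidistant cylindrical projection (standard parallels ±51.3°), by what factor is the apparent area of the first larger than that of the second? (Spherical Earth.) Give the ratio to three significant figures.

5.37

The equidistant cylindrical projection with φ₀ = 51.3° has h = 1 (meridians true) and k = cos φ₀ / cos φ along parallels.
Areal scale at 79.7°: h·k = 1.000 × 3.497 = 3.497.
Areal scale at 16.3°: h·k = 1.000 × 0.6514 = 0.6514.
Ratio = 3.497/0.6514 ≈ 5.37.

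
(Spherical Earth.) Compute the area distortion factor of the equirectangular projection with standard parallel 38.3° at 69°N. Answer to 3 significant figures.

With standard parallel φ₀ = 38.3°, the equirectangular projection gives x = Rλ cos φ₀, y = Rφ, so h = 1 and k = cos 38.3° / cos φ.
Areal scale = h·k = 1 × cos φ₀ / cos φ; at 69°, h = 1.000, k = 2.190, so h·k = 2.190.

2.19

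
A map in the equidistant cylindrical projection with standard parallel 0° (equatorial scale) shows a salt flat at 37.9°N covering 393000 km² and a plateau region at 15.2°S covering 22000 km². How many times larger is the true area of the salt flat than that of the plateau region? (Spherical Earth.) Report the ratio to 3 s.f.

Plate carrée has h = 1 and k = sec φ, giving areal scale sec φ; true area = (apparent area) · cos φ.
True area of salt flat: 393000 × cos(37.9°) = 393000 × 0.7891 = 310100 km².
True area of plateau region: 22000 × cos(15.2°) = 22000 × 0.9650 = 21230 km².
Ratio = 310100 / 21230 ≈ 14.6.

14.6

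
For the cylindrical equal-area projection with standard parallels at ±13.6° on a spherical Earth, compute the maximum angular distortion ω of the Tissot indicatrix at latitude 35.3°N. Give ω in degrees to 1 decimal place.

19.9°

For cylindrical equal-area with standard parallel φ₀, h = cos φ / cos φ₀ and k = cos φ₀ / cos φ, so h·k = 1.
At 35.3°: h = 0.8397, k = 1.191; principal scales a = 1.191, b = 0.8397.
sin(ω/2) = (a − b)/(a + b) = 0.3512/2.031 = 0.1730, so ω = 2 arcsin(0.1730) ≈ 19.9°.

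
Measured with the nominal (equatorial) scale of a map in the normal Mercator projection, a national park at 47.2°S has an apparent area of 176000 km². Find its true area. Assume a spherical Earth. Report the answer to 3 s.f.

For Mercator, h = k = sec φ (a conformal cylindrical projection has a single point scale, 1/cos φ).
Areal scale = k² = sec²φ = 1/cos²(47.2°) = 1/0.6794² = 2.166.
True area = apparent / (areal scale) = 176000 / 2.166 ≈ 81200 km².

81200 km²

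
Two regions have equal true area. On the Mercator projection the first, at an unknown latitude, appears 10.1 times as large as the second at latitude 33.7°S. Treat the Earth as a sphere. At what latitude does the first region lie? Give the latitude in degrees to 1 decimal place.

74.8°

Mercator areal scale is sec²φ, so apparent-area ratio = sec²φ₁ / sec²φ₂ = cos²φ₂ / cos²φ₁.
cos²φ₂ / cos²φ₁ = 10.1  ⇒  cos φ₁ = cos 33.7° / √10.1 = 0.8320/3.178 = 0.2618.
φ₁ = arccos(0.2618) ≈ 74.8°.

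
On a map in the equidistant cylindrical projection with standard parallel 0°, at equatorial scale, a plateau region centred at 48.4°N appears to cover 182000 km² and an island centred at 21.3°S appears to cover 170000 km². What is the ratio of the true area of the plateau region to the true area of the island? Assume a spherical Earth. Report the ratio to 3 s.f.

Plate carrée has h = 1 and k = sec φ, giving areal scale sec φ; true area = (apparent area) · cos φ.
True area of plateau region: 182000 × cos(48.4°) = 182000 × 0.6639 = 120800 km².
True area of island: 170000 × cos(21.3°) = 170000 × 0.9317 = 158400 km².
Ratio = 120800 / 158400 ≈ 0.763.

0.763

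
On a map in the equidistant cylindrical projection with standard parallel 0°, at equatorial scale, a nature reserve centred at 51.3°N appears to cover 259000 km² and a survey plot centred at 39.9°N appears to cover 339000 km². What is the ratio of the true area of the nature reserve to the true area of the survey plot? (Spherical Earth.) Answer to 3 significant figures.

Plate carrée has h = 1 and k = sec φ, giving areal scale sec φ; true area = (apparent area) · cos φ.
True area of nature reserve: 259000 × cos(51.3°) = 259000 × 0.6252 = 161900 km².
True area of survey plot: 339000 × cos(39.9°) = 339000 × 0.7672 = 260100 km².
Ratio = 161900 / 260100 ≈ 0.623.

0.623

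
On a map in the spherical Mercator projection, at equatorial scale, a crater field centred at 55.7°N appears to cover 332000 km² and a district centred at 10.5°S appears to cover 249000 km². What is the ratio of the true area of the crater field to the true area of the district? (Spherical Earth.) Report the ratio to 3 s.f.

On Mercator the areal scale is sec²φ, so true area = apparent × cos²φ.
True area of crater field: 332000 × cos²(55.7°) = 332000 × 0.3176 = 105400 km².
True area of district: 249000 × cos²(10.5°) = 249000 × 0.9668 = 240700 km².
Ratio = 105400 / 240700 ≈ 0.438.

0.438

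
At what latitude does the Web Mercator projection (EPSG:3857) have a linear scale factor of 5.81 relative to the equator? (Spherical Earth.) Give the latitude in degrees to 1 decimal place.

Mercator scale is k = sec φ = 1/cos φ.
1/cos φ = 5.81  ⇒  cos φ = 0.1721  ⇒  φ = arccos(0.1721) ≈ 80.1°.

80.1°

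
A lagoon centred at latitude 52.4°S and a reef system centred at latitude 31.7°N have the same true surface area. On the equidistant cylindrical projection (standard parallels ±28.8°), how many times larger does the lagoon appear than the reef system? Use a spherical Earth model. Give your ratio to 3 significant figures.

1.39

With standard parallel φ₀ = 28.8°, the equirectangular projection gives x = Rλ cos φ₀, y = Rφ, so h = 1 and k = cos 28.8° / cos φ.
Areal scale at 52.4°: h·k = 1.000 × 1.436 = 1.436.
Areal scale at 31.7°: h·k = 1.000 × 1.030 = 1.030.
Ratio = 1.436/1.030 ≈ 1.39.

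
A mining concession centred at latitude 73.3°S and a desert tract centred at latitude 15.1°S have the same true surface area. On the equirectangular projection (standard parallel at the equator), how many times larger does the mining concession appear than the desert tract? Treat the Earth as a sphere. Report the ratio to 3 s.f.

Plate carrée maps x = Rλ, y = Rφ. The meridian scale is h = 1 and the parallel scale is k = 1/cos φ = sec φ.
Areal scale at 73.3°: h·k = 1.000 × 3.480 = 3.480.
Areal scale at 15.1°: h·k = 1.000 × 1.036 = 1.036.
Ratio = 3.480/1.036 ≈ 3.36.

3.36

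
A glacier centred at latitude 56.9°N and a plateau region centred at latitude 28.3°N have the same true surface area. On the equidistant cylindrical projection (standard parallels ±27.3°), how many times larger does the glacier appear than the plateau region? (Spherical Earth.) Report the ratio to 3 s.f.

1.61

With standard parallel φ₀ = 27.3°, the equirectangular projection gives x = Rλ cos φ₀, y = Rφ, so h = 1 and k = cos 27.3° / cos φ.
Areal scale at 56.9°: h·k = 1.000 × 1.627 = 1.627.
Areal scale at 28.3°: h·k = 1.000 × 1.009 = 1.009.
Ratio = 1.627/1.009 ≈ 1.61.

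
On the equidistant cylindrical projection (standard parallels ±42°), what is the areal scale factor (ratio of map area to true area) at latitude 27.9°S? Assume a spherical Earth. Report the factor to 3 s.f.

With standard parallel φ₀ = 42°, the equirectangular projection gives x = Rλ cos φ₀, y = Rφ, so h = 1 and k = cos 42° / cos φ.
Areal scale = h·k = 1 × cos φ₀ / cos φ; at 27.9°, h = 1.000, k = 0.8409, so h·k = 0.8409.

0.841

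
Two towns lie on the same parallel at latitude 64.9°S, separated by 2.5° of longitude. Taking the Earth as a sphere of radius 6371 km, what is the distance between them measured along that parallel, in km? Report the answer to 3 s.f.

118 km

Arc length along a parallel = R cos φ · Δλ (with Δλ in radians).
= 6371 × cos 64.9° × (2.5° × π/180) = 6371 × 0.4242 × 0.04363 ≈ 118 km.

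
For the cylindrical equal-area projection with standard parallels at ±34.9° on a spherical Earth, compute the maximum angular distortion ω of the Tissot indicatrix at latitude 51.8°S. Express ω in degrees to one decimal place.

31.9°

A cylindrical equal-area projection with standard parallel φ₀ has meridian scale h = cos φ / cos φ₀ and parallel scale k = cos φ₀ / cos φ (so areas are preserved, h·k = 1).
At 51.8°: h = 0.7540, k = 1.326; principal scales a = 1.326, b = 0.7540.
sin(ω/2) = (a − b)/(a + b) = 0.5722/2.080 = 0.2751, so ω = 2 arcsin(0.2751) ≈ 31.9°.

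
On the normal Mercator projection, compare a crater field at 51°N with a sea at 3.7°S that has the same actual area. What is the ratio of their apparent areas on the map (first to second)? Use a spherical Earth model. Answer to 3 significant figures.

On Mercator, area is exaggerated by sec²φ = 1/cos²φ.
At 51°: sec²(51°) = 1/0.6293² = 2.525.
At 3.7°: sec²(3.7°) = 1/0.9979² = 1.004.
Ratio = 2.525/1.004 = cos²(3.7°)/cos²(51°) ≈ 2.51.

2.51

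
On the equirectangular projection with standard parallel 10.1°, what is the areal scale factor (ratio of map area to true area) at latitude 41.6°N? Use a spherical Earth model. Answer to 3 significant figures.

1.32

The equidistant cylindrical projection with φ₀ = 10.1° has h = 1 (meridians true) and k = cos φ₀ / cos φ along parallels.
Areal scale = h·k = 1 × cos φ₀ / cos φ; at 41.6°, h = 1.000, k = 1.317, so h·k = 1.317.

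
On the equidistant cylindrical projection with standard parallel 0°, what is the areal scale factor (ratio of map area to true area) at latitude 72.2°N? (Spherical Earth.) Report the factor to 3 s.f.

Plate carrée maps x = Rλ, y = Rφ. The meridian scale is h = 1 and the parallel scale is k = 1/cos φ = sec φ.
Areal scale = h·k = 1 × sec φ; at 72.2°, h = 1.000, k = 3.271, so h·k = 3.271.

3.27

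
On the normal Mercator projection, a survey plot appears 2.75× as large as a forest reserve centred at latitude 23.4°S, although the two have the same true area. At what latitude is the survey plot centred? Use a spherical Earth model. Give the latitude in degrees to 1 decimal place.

56.4°

For equal true areas on Mercator, apparent areas scale as sec²φ, so the ratio is cos²φ₂ / cos²φ₁.
cos²φ₂ / cos²φ₁ = 2.75  ⇒  cos φ₁ = cos 23.4° / √2.75 = 0.9178/1.658 = 0.5534.
φ₁ = arccos(0.5534) ≈ 56.4°.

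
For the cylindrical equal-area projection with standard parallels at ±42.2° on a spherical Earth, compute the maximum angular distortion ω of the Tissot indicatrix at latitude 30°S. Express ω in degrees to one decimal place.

For cylindrical equal-area with standard parallel φ₀, h = cos φ / cos φ₀ and k = cos φ₀ / cos φ, so h·k = 1.
At 30°: h = 1.169, k = 0.8554; principal scales a = 1.169, b = 0.8554.
sin(ω/2) = (a − b)/(a + b) = 0.3136/2.024 = 0.1549, so ω = 2 arcsin(0.1549) ≈ 17.8°.

17.8°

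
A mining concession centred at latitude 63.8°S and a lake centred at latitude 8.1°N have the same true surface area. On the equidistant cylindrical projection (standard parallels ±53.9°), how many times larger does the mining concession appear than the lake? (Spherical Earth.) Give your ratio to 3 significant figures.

The equidistant cylindrical projection with φ₀ = 53.9° has h = 1 (meridians true) and k = cos φ₀ / cos φ along parallels.
Areal scale at 63.8°: h·k = 1.000 × 1.335 = 1.335.
Areal scale at 8.1°: h·k = 1.000 × 0.5951 = 0.5951.
Ratio = 1.335/0.5951 ≈ 2.24.

2.24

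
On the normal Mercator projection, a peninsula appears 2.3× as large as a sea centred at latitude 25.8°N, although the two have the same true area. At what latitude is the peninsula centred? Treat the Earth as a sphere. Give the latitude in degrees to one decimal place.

Mercator areal scale is sec²φ, so apparent-area ratio = sec²φ₁ / sec²φ₂ = cos²φ₂ / cos²φ₁.
cos²φ₂ / cos²φ₁ = 2.3  ⇒  cos φ₁ = cos 25.8° / √2.3 = 0.9003/1.517 = 0.5937.
φ₁ = arccos(0.5937) ≈ 53.6°.

53.6°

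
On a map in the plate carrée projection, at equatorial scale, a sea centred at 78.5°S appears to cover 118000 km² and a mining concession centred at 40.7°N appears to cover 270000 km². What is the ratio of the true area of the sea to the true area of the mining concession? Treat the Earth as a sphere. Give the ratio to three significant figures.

On the plate carrée, areal scale = h·k = 1 × sec φ, so true area = apparent × cos φ.
True area of sea: 118000 × cos(78.5°) = 118000 × 0.1994 = 23530 km².
True area of mining concession: 270000 × cos(40.7°) = 270000 × 0.7581 = 204700 km².
Ratio = 23530 / 204700 ≈ 0.115.

0.115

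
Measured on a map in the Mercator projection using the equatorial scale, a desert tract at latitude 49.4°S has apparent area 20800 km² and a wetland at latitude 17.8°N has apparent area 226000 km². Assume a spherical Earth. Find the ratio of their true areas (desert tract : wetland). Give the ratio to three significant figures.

Mercator's areal exaggeration is sec²φ; hence true area = (apparent area) · cos²φ.
True area of desert tract: 20800 × cos²(49.4°) = 20800 × 0.4235 = 8809 km².
True area of wetland: 226000 × cos²(17.8°) = 226000 × 0.9066 = 204900 km².
Ratio = 8809 / 204900 ≈ 0.0430.

0.0430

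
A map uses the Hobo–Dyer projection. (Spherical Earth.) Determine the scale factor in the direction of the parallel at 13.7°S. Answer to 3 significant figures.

The Hobo–Dyer projection is cylindrical equal-area with φ₀ = 37.5°. For cylindrical equal-area with standard parallel φ₀, h = cos φ / cos φ₀ and k = cos φ₀ / cos φ, so h·k = 1.
k = cos 37.5° / cos 13.7° = 0.7934/0.9715 = 0.8166.

0.817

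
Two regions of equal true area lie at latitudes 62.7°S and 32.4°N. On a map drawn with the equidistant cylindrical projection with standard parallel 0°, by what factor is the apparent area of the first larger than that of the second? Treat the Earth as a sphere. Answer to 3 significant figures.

For the equirectangular projection with φ₀ = 0 (plate carrée), h = 1 along meridians and k = sec φ along parallels.
Areal scale at 62.7°: h·k = 1.000 × 2.180 = 2.180.
Areal scale at 32.4°: h·k = 1.000 × 1.184 = 1.184.
Ratio = 2.180/1.184 ≈ 1.84.

1.84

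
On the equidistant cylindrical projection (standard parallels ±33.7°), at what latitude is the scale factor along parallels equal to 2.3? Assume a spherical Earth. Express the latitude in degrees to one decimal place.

With standard parallel φ₀ = 33.7°, the equirectangular projection gives x = Rλ cos φ₀, y = Rφ, so h = 1 and k = cos 33.7° / cos φ.
k = cos φ₀ / cos φ = 2.3  ⇒  cos φ = cos 33.7° / 2.3 = 0.3617.
φ = arccos(0.3617) ≈ 68.8°.

68.8°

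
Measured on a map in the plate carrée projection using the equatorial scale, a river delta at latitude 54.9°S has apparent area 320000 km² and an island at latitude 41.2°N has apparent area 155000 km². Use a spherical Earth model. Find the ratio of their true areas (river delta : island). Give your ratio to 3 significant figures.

Plate carrée has h = 1 and k = sec φ, giving areal scale sec φ; true area = (apparent area) · cos φ.
True area of river delta: 320000 × cos(54.9°) = 320000 × 0.5750 = 184000 km².
True area of island: 155000 × cos(41.2°) = 155000 × 0.7524 = 116600 km².
Ratio = 184000 / 116600 ≈ 1.58.

1.58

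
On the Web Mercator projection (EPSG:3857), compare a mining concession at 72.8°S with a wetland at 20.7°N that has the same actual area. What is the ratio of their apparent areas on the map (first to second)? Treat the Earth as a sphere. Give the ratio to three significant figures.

10.0

Mercator areal scale is sec²φ.
At 72.8°: sec²(72.8°) = 1/0.2957² = 11.44.
At 20.7°: sec²(20.7°) = 1/0.9354² = 1.143.
Ratio = 11.44/1.143 = cos²(20.7°)/cos²(72.8°) ≈ 10.0.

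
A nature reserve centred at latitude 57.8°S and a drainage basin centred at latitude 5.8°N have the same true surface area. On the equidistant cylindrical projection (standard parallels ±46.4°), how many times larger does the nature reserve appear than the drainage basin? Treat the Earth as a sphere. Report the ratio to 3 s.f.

1.87

The equidistant cylindrical projection with φ₀ = 46.4° has h = 1 (meridians true) and k = cos φ₀ / cos φ along parallels.
Areal scale at 57.8°: h·k = 1.000 × 1.294 = 1.294.
Areal scale at 5.8°: h·k = 1.000 × 0.6932 = 0.6932.
Ratio = 1.294/0.6932 ≈ 1.87.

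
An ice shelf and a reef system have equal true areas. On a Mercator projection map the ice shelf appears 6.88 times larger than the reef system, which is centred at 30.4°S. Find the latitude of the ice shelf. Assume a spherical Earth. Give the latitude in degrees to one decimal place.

70.8°

On Mercator, (apparent₁)/(apparent₂) = sec²φ₁ / sec²φ₂ when true areas are equal.
cos²φ₂ / cos²φ₁ = 6.88  ⇒  cos φ₁ = cos 30.4° / √6.88 = 0.8625/2.623 = 0.3288.
φ₁ = arccos(0.3288) ≈ 70.8°.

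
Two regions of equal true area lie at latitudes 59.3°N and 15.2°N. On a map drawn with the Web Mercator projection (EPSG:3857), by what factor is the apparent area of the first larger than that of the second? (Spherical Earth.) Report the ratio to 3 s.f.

Mercator areal scale is sec²φ.
At 59.3°: sec²(59.3°) = 1/0.5105² = 3.837.
At 15.2°: sec²(15.2°) = 1/0.9650² = 1.074.
Ratio = 3.837/1.074 = cos²(15.2°)/cos²(59.3°) ≈ 3.57.

3.57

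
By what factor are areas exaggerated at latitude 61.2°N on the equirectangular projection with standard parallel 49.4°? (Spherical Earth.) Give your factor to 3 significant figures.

The equidistant cylindrical projection with φ₀ = 49.4° has h = 1 (meridians true) and k = cos φ₀ / cos φ along parallels.
Areal scale = h·k = 1 × cos φ₀ / cos φ; at 61.2°, h = 1.000, k = 1.351, so h·k = 1.351.

1.35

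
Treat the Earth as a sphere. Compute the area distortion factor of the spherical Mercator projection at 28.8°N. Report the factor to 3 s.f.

1.30

For Mercator, h = k = sec φ (a conformal cylindrical projection has a single point scale, 1/cos φ).
Areal scale = k² = sec²φ = 1/cos²(28.8°) = 1/0.8763² = 1.302.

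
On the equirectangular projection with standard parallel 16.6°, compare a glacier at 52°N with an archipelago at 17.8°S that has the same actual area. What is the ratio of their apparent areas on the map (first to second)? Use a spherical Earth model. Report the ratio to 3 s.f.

1.55

With standard parallel φ₀ = 16.6°, the equirectangular projection gives x = Rλ cos φ₀, y = Rφ, so h = 1 and k = cos 16.6° / cos φ.
Areal scale at 52°: h·k = 1.000 × 1.557 = 1.557.
Areal scale at 17.8°: h·k = 1.000 × 1.007 = 1.007.
Ratio = 1.557/1.007 ≈ 1.55.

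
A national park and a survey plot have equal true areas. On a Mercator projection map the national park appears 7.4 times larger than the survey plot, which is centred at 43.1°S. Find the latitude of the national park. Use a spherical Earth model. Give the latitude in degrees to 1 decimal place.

Mercator areal scale is sec²φ, so apparent-area ratio = sec²φ₁ / sec²φ₂ = cos²φ₂ / cos²φ₁.
cos²φ₂ / cos²φ₁ = 7.4  ⇒  cos φ₁ = cos 43.1° / √7.4 = 0.7302/2.720 = 0.2684.
φ₁ = arccos(0.2684) ≈ 74.4°.

74.4°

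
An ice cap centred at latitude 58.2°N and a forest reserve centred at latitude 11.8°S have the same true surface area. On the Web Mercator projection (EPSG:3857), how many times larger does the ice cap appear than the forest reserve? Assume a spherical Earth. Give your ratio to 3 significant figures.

Mercator areal scale is sec²φ.
At 58.2°: sec²(58.2°) = 1/0.5270² = 3.601.
At 11.8°: sec²(11.8°) = 1/0.9789² = 1.044.
Ratio = 3.601/1.044 = cos²(11.8°)/cos²(58.2°) ≈ 3.45.

3.45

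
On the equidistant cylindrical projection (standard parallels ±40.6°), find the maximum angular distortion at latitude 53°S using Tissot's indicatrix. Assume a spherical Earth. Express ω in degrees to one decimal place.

The equidistant cylindrical projection with φ₀ = 40.6° has h = 1 (meridians true) and k = cos φ₀ / cos φ along parallels.
At 53°: h = 1.000, k = 1.262; principal scales a = 1.262, b = 1.000.
sin(ω/2) = (a − b)/(a + b) = 0.2616/2.262 = 0.1157, so ω = 2 arcsin(0.1157) ≈ 13.3°.

13.3°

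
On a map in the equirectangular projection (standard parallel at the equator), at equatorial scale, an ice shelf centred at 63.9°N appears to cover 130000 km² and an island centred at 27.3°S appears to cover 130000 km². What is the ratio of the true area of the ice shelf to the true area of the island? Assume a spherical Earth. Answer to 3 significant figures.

Plate carrée has h = 1 and k = sec φ, giving areal scale sec φ; true area = (apparent area) · cos φ.
True area of ice shelf: 130000 × cos(63.9°) = 130000 × 0.4399 = 57190 km².
True area of island: 130000 × cos(27.3°) = 130000 × 0.8886 = 115500 km².
Ratio = 57190 / 115500 ≈ 0.495.

0.495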